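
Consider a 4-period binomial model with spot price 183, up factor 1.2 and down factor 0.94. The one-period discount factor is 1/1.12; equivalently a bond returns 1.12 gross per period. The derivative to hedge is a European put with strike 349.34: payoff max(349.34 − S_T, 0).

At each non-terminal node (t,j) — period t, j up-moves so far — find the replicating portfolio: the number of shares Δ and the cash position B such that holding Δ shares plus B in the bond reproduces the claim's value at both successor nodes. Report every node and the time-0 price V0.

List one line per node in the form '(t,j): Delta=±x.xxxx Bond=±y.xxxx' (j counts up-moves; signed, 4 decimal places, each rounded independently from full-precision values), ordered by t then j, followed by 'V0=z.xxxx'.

(0,0): Delta=-0.8504 Bond=199.0418
(1,0): Delta=-1.0000 Bond=248.6533
(1,1): Delta=-0.7984 Bond=211.4929
(2,0): Delta=-1.0000 Bond=278.4917
(2,1): Delta=-1.0000 Bond=278.4917
(2,2): Delta=-0.7282 Bond=218.3744
(3,0): Delta=-1.0000 Bond=311.9107
(3,1): Delta=-1.0000 Bond=311.9107
(3,2): Delta=-1.0000 Bond=311.9107
(3,3): Delta=-0.6336 Bond=214.6543
V0=43.4104

The replicating-portfolio and risk-neutral prices coincide; use p* = (1.12−0.94)/(1.2−0.94) = 0.6923 for the latter.
Payoff layer (t=4): V(4,0)=206.4629, V(4,1)=166.9438, V(4,2)=116.4937, V(4,3)=52.0894, V(4,4)=0.0000
(3,0): S=151.9969. Δ = (V_up−V_dn)/(S_up−S_dn) = (166.9438−206.4629)/(182.3962−142.8771) = -1.0000. V = [p*·166.9438 + (1−p*)·206.4629]/1.12 = 159.9138. B = V − Δ·S = 311.9107.
(3,1): S=194.0386. Δ = (V_up−V_dn)/(S_up−S_dn) = (116.4937−166.9438)/(232.8463−182.3962) = -1.0000. V = [p*·116.4937 + (1−p*)·166.9438]/1.12 = 117.8722. B = V − Δ·S = 311.9107.
(3,2): S=247.7088. Δ = (V_up−V_dn)/(S_up−S_dn) = (52.0894−116.4937)/(297.2506−232.8463) = -1.0000. V = [p*·52.0894 + (1−p*)·116.4937]/1.12 = 64.2019. B = V − Δ·S = 311.9107.
(3,3): S=316.2240. Δ = (V_up−V_dn)/(S_up−S_dn) = (0.0000−52.0894)/(379.4688−297.2506) = -0.6336. V = [p*·0.0000 + (1−p*)·52.0894]/1.12 = 14.3103. B = V − Δ·S = 214.6543.
(2,0): S=161.6988. Δ = (V_up−V_dn)/(S_up−S_dn) = (117.8722−159.9138)/(194.0386−151.9969) = -1.0000. V = [p*·117.8722 + (1−p*)·159.9138]/1.12 = 116.7929. B = V − Δ·S = 278.4917.
(2,1): S=206.4240. Δ = (V_up−V_dn)/(S_up−S_dn) = (64.2019−117.8722)/(247.7088−194.0386) = -1.0000. V = [p*·64.2019 + (1−p*)·117.8722]/1.12 = 72.0677. B = V − Δ·S = 278.4917.
(2,2): S=263.5200. Δ = (V_up−V_dn)/(S_up−S_dn) = (14.3103−64.2019)/(316.2240−247.7088) = -0.7282. V = [p*·14.3103 + (1−p*)·64.2019]/1.12 = 26.4835. B = V − Δ·S = 218.3744.
(1,0): S=172.0200. Δ = (V_up−V_dn)/(S_up−S_dn) = (72.0677−116.7929)/(206.4240−161.6988) = -1.0000. V = [p*·72.0677 + (1−p*)·116.7929]/1.12 = 76.6333. B = V − Δ·S = 248.6533.
(1,1): S=219.6000. Δ = (V_up−V_dn)/(S_up−S_dn) = (26.4835−72.0677)/(263.5200−206.4240) = -0.7984. V = [p*·26.4835 + (1−p*)·72.0677]/1.12 = 36.1691. B = V − Δ·S = 211.4929.
(0,0): S=183.0000. Δ = (V_up−V_dn)/(S_up−S_dn) = (36.1691−76.6333)/(219.6000−172.0200) = -0.8504. V = [p*·36.1691 + (1−p*)·76.6333]/1.12 = 43.4104. B = V − Δ·S = 199.0418.
Root portfolio cost Δ·183+B reproduces V0=43.4104.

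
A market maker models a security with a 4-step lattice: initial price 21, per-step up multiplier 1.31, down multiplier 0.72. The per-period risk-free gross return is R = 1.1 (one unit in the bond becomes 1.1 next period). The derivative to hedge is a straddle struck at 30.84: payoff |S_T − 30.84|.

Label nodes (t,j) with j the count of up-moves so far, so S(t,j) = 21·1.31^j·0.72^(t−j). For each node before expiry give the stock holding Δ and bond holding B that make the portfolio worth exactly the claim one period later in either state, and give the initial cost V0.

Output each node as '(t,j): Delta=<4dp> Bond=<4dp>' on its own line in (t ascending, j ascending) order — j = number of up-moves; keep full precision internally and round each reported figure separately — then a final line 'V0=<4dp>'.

(0,0): Delta=0.0718 Bond=7.4817
(1,0): Delta=-0.7578 Bond=20.7736
(1,1): Delta=0.3238 Bond=1.2979
(2,0): Delta=-1.0000 Bond=25.4876
(2,1): Delta=-0.6842 Bond=21.3938
(2,2): Delta=0.6300 Bond=-9.6062
(3,0): Delta=-1.0000 Bond=28.0364
(3,1): Delta=-1.0000 Bond=28.0364
(3,2): Delta=-0.5883 Bond=21.0446
(3,3): Delta=1.0000 Bond=-28.0364
V0=8.9897

Since d<R<u, set p* = (R−d)/(u−d) = 0.6441; price each node as the discounted p*-expectation of its children.
Terminal payoffs: V(4,0)=25.1965, V(4,1)=20.5719, V(4,2)=12.1578, V(4,3)=3.1511, V(4,4)=31.0050
Node (3,0) S=7.8382: V=(p*·20.5719+(1−p*)·25.1965)/1.1=20.1982; Δ=(20.5719−25.1965)/(10.2681−5.6435)=-1.0000; B=V−Δ·S=28.0364
Node (3,1) S=14.2612: V=(p*·12.1578+(1−p*)·20.5719)/1.1=13.7752; Δ=(12.1578−20.5719)/(18.6822−10.2681)=-1.0000; B=V−Δ·S=28.0364
Node (3,2) S=25.9474: V=(p*·3.1511+(1−p*)·12.1578)/1.1=5.7790; Δ=(3.1511−12.1578)/(33.9911−18.6822)=-0.5883; B=V−Δ·S=21.0446
Node (3,3) S=47.2099: V=(p*·31.0050+(1−p*)·3.1511)/1.1=19.1735; Δ=(31.0050−3.1511)/(61.8450−33.9911)=1.0000; B=V−Δ·S=-28.0364
Node (2,0) S=10.8864: V=(p*·13.7752+(1−p*)·20.1982)/1.1=14.6012; Δ=(13.7752−20.1982)/(14.2612−7.8382)=-1.0000; B=V−Δ·S=25.4876
Node (2,1) S=19.8072: V=(p*·5.7790+(1−p*)·13.7752)/1.1=7.8410; Δ=(5.7790−13.7752)/(25.9474−14.2612)=-0.6842; B=V−Δ·S=21.3938
Node (2,2) S=36.0381: V=(p*·19.1735+(1−p*)·5.7790)/1.1=13.0964; Δ=(19.1735−5.7790)/(47.2099−25.9474)=0.6300; B=V−Δ·S=-9.6062
Node (1,0) S=15.1200: V=(p*·7.8410+(1−p*)·14.6012)/1.1=9.3156; Δ=(7.8410−14.6012)/(19.8072−10.8864)=-0.7578; B=V−Δ·S=20.7736
Node (1,1) S=27.5100: V=(p*·13.0964+(1−p*)·7.8410)/1.1=10.2053; Δ=(13.0964−7.8410)/(36.0381−19.8072)=0.3238; B=V−Δ·S=1.2979
Node (0,0) S=21.0000: V=(p*·10.2053+(1−p*)·9.3156)/1.1=8.9897; Δ=(10.2053−9.3156)/(27.5100−15.1200)=0.0718; B=V−Δ·S=7.4817
Root portfolio cost Δ·21+B reproduces V0=8.9897.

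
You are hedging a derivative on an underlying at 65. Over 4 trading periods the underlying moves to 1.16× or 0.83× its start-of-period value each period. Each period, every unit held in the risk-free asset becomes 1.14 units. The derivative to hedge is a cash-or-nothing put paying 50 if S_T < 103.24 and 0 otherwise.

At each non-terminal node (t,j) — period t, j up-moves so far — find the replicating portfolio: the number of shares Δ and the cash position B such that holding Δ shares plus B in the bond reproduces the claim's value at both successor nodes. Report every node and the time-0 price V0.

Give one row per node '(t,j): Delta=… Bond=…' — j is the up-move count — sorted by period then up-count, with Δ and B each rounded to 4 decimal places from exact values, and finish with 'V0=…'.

(0,0): Delta=-1.3043 Bond=91.3286
(1,0): Delta=0.0000 Bond=33.7486
(1,1): Delta=-1.3645 Bond=108.6543
(2,0): Delta=0.0000 Bond=38.4734
(2,1): Delta=0.0000 Bond=38.4734
(2,2): Delta=-1.4275 Bond=129.3751
(3,0): Delta=0.0000 Bond=43.8596
(3,1): Delta=0.0000 Bond=43.8596
(3,2): Delta=0.0000 Bond=43.8596
(3,3): Delta=-1.4934 Bond=154.1733
V0=6.5503

The replicating-portfolio and risk-neutral prices coincide; use p* = (1.14−0.83)/(1.16−0.83) = 0.9394 for the latter.
At expiry t=4: V(4,0)=50.0000, V(4,1)=50.0000, V(4,2)=50.0000, V(4,3)=50.0000, V(4,4)=0.0000
(3,0): S=37.1662. Δ = (V_up−V_dn)/(S_up−S_dn) = (50.0000−50.0000)/(43.1127−30.8479) = 0.0000. V = [p*·50.0000 + (1−p*)·50.0000]/1.14 = 43.8596. B = V − Δ·S = 43.8596.
(3,1): S=51.9431. Δ = (V_up−V_dn)/(S_up−S_dn) = (50.0000−50.0000)/(60.2539−43.1127) = 0.0000. V = [p*·50.0000 + (1−p*)·50.0000]/1.14 = 43.8596. B = V − Δ·S = 43.8596.
(3,2): S=72.5951. Δ = (V_up−V_dn)/(S_up−S_dn) = (50.0000−50.0000)/(84.2103−60.2539) = 0.0000. V = [p*·50.0000 + (1−p*)·50.0000]/1.14 = 43.8596. B = V − Δ·S = 43.8596.
(3,3): S=101.4582. Δ = (V_up−V_dn)/(S_up−S_dn) = (0.0000−50.0000)/(117.6916−84.2103) = -1.4934. V = [p*·0.0000 + (1−p*)·50.0000]/1.14 = 2.6582. B = V − Δ·S = 154.1733.
(2,0): S=44.7785. Δ = (V_up−V_dn)/(S_up−S_dn) = (43.8596−43.8596)/(51.9431−37.1662) = 0.0000. V = [p*·43.8596 + (1−p*)·43.8596]/1.14 = 38.4734. B = V − Δ·S = 38.4734.
(2,1): S=62.5820. Δ = (V_up−V_dn)/(S_up−S_dn) = (43.8596−43.8596)/(72.5951−51.9431) = 0.0000. V = [p*·43.8596 + (1−p*)·43.8596]/1.14 = 38.4734. B = V − Δ·S = 38.4734.
(2,2): S=87.4640. Δ = (V_up−V_dn)/(S_up−S_dn) = (2.6582−43.8596)/(101.4582−72.5951) = -1.4275. V = [p*·2.6582 + (1−p*)·43.8596]/1.14 = 4.5221. B = V − Δ·S = 129.3751.
(1,0): S=53.9500. Δ = (V_up−V_dn)/(S_up−S_dn) = (38.4734−38.4734)/(62.5820−44.7785) = 0.0000. V = [p*·38.4734 + (1−p*)·38.4734]/1.14 = 33.7486. B = V − Δ·S = 33.7486.
(1,1): S=75.4000. Δ = (V_up−V_dn)/(S_up−S_dn) = (4.5221−38.4734)/(87.4640−62.5820) = -1.3645. V = [p*·4.5221 + (1−p*)·38.4734]/1.14 = 5.7717. B = V − Δ·S = 108.6543.
(0,0): S=65.0000. Δ = (V_up−V_dn)/(S_up−S_dn) = (5.7717−33.7486)/(75.4000−53.9500) = -1.3043. V = [p*·5.7717 + (1−p*)·33.7486]/1.14 = 6.5503. B = V − Δ·S = 91.3286.
Root portfolio cost Δ·65+B reproduces V0=6.5503.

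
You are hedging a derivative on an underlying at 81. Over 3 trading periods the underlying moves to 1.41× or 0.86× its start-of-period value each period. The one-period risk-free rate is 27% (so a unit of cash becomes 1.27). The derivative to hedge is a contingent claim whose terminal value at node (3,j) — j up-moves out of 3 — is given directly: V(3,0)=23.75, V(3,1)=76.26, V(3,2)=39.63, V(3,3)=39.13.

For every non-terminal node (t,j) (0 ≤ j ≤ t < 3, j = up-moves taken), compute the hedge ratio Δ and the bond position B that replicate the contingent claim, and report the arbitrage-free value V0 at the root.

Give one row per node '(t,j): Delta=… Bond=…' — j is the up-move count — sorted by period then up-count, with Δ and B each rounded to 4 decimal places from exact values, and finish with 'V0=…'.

(0,0): Delta=-0.1500 Bond=33.8576
(1,0): Delta=-0.2865 Bond=52.5083
(1,1): Delta=-0.1215 Bond=39.7521
(2,0): Delta=1.5937 Bond=-45.9500
(2,1): Delta=-0.6781 Bond=105.1465
(2,2): Delta=-0.0056 Bond=31.8203
V0=21.7092

Under the risk-neutral measure, an up-move has probability p* = (R−d)/(u−d) = 0.7455 and values discount at R = 1.27.
Payoff layer (t=3): V(3,0)=23.7500, V(3,1)=76.2600, V(3,2)=39.6300, V(3,3)=39.1300
(2,0): S=59.9076. Δ = (V_up−V_dn)/(S_up−S_dn) = (76.2600−23.7500)/(84.4697−51.5205) = 1.5937. V = [p*·76.2600 + (1−p*)·23.7500]/1.27 = 49.5227. B = V − Δ·S = -45.9500.
(2,1): S=98.2206. Δ = (V_up−V_dn)/(S_up−S_dn) = (39.6300−76.2600)/(138.4910−84.4697) = -0.6781. V = [p*·39.6300 + (1−p*)·76.2600]/1.27 = 38.5465. B = V − Δ·S = 105.1465.
(2,2): S=161.0361. Δ = (V_up−V_dn)/(S_up−S_dn) = (39.1300−39.6300)/(227.0609−138.4910) = -0.0056. V = [p*·39.1300 + (1−p*)·39.6300]/1.27 = 30.9112. B = V − Δ·S = 31.8203.
(1,0): S=69.6600. Δ = (V_up−V_dn)/(S_up−S_dn) = (38.5465−49.5227)/(98.2206−59.9076) = -0.2865. V = [p*·38.5465 + (1−p*)·49.5227]/1.27 = 32.5515. B = V − Δ·S = 52.5083.
(1,1): S=114.2100. Δ = (V_up−V_dn)/(S_up−S_dn) = (30.9112−38.5465)/(161.0361−98.2206) = -0.1215. V = [p*·30.9112 + (1−p*)·38.5465]/1.27 = 25.8699. B = V − Δ·S = 39.7521.
(0,0): S=81.0000. Δ = (V_up−V_dn)/(S_up−S_dn) = (25.8699−32.5515)/(114.2100−69.6600) = -0.1500. V = [p*·25.8699 + (1−p*)·32.5515]/1.27 = 21.7092. B = V − Δ·S = 33.8576.
The time-0 hedge costs 21.7092, which is the no-arbitrage price.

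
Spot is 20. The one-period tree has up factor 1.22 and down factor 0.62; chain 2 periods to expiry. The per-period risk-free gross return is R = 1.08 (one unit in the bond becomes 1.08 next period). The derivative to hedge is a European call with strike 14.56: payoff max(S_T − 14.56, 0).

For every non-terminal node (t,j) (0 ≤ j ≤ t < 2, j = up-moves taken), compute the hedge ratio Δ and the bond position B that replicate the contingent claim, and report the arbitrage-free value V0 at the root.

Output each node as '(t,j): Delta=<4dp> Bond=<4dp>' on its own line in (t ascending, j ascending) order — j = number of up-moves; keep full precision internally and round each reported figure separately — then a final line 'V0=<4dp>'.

Risk-neutral probability p* = (R−d)/(u−d) = (1.08−0.62)/(1.22−0.62) = 0.7667.
At expiry t=2: V(2,0)=0.0000, V(2,1)=0.5680, V(2,2)=15.2080
Node (1,0) S=12.4000: V=(p*·0.5680+(1−p*)·0.0000)/1.08=0.4032; Δ=(0.5680−0.0000)/(15.1280−7.6880)=0.0763; B=V−Δ·S=-0.5435
Node (1,1) S=24.4000: V=(p*·15.2080+(1−p*)·0.5680)/1.08=10.9185; Δ=(15.2080−0.5680)/(29.7680−15.1280)=1.0000; B=V−Δ·S=-13.4815
Node (0,0) S=20.0000: V=(p*·10.9185+(1−p*)·0.4032)/1.08=7.8379; Δ=(10.9185−0.4032)/(24.4000−12.4000)=0.8763; B=V−Δ·S=-9.6876
Root portfolio cost Δ·20+B reproduces V0=7.8379.

(0,0): Delta=0.8763 Bond=-9.6876
(1,0): Delta=0.0763 Bond=-0.5435
(1,1): Delta=1.0000 Bond=-13.4815
V0=7.8379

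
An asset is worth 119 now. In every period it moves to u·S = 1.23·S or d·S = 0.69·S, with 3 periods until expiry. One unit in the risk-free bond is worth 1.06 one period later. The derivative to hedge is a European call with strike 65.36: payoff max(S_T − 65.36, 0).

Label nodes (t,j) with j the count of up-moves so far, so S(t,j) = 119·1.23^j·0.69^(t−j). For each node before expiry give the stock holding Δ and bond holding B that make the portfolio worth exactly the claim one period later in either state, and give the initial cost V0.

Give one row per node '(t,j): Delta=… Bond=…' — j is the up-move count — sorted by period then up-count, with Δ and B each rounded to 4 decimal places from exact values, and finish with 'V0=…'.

No-arbitrage ⇒ martingale measure with p* = (R−d)/(u−d) = 0.6852.
Payoff layer (t=3): V(3,0)=0.0000, V(3,1)=4.3268, V(3,2)=58.8642, V(3,3)=156.0832
Node (2,0) S=56.6559: V=(p*·4.3268+(1−p*)·0.0000)/1.06=2.7968; Δ=(4.3268−0.0000)/(69.6868−39.0926)=0.1414; B=V−Δ·S=-5.2157
Node (2,1) S=100.9953: V=(p*·58.8642+(1−p*)·4.3268)/1.06=39.3349; Δ=(58.8642−4.3268)/(124.2242−69.6868)=1.0000; B=V−Δ·S=-61.6604
Node (2,2) S=180.0351: V=(p*·156.0832+(1−p*)·58.8642)/1.06=118.3747; Δ=(156.0832−58.8642)/(221.4432−124.2242)=1.0000; B=V−Δ·S=-61.6604
Node (1,0) S=82.1100: V=(p*·39.3349+(1−p*)·2.7968)/1.06=26.2568; Δ=(39.3349−2.7968)/(100.9953−56.6559)=0.8241; B=V−Δ·S=-41.4064
Node (1,1) S=146.3700: V=(p*·118.3747+(1−p*)·39.3349)/1.06=88.1998; Δ=(118.3747−39.3349)/(180.0351−100.9953)=1.0000; B=V−Δ·S=-58.1702
Node (0,0) S=119.0000: V=(p*·88.1998+(1−p*)·26.2568)/1.06=64.8106; Δ=(88.1998−26.2568)/(146.3700−82.1100)=0.9639; B=V−Δ·S=-49.8988
The time-0 hedge costs 64.8106, which is the no-arbitrage price.

(0,0): Delta=0.9639 Bond=-49.8988
(1,0): Delta=0.8241 Bond=-41.4064
(1,1): Delta=1.0000 Bond=-58.1702
(2,0): Delta=0.1414 Bond=-5.2157
(2,1): Delta=1.0000 Bond=-61.6604
(2,2): Delta=1.0000 Bond=-61.6604
V0=64.8106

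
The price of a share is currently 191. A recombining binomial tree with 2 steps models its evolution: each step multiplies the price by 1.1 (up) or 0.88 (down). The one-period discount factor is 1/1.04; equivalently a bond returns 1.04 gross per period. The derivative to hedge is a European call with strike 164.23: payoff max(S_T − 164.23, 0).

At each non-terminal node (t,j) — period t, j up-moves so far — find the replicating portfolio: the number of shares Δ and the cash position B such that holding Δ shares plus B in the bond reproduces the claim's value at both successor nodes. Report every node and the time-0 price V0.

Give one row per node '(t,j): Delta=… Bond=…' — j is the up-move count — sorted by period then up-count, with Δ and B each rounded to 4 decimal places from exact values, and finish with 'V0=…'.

(0,0): Delta=0.8982 Bond=-131.2648
(1,0): Delta=0.5587 Bond=-79.4538
(1,1): Delta=1.0000 Bond=-157.9135
V0=40.2824

Risk-neutral probability p* = (R−d)/(u−d) = (1.04−0.88)/(1.1−0.88) = 0.7273.
Payoff layer (t=2): V(2,0)=0.0000, V(2,1)=20.6580, V(2,2)=66.8800
  t=1,j=0: stock 168.0800 → up 184.8880 (V=20.6580), down 147.9104 (V=0.0000). Price 14.4462; hedge Δ=0.5587, bond B=-79.4538.
  t=1,j=1: stock 210.1000 → up 231.1100 (V=66.8800), down 184.8880 (V=20.6580). Price 52.1865; hedge Δ=1.0000, bond B=-157.9135.
  t=0,j=0: stock 191.0000 → up 210.1000 (V=52.1865), down 168.0800 (V=14.4462). Price 40.2824; hedge Δ=0.8982, bond B=-131.2648.
Check: Δ(0,0)·S0 + B(0,0) = 40.2824 = V0.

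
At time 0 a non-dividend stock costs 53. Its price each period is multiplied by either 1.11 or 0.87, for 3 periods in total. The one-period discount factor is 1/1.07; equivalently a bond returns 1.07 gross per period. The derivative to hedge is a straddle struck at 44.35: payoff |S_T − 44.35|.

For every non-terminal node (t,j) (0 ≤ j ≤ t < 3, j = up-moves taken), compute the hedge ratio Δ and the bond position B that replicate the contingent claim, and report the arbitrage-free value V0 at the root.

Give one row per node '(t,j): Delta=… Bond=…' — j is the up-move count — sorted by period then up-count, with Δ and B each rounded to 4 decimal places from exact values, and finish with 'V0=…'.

(0,0): Delta=0.9640 Bond=-34.2209
(1,0): Delta=0.7340 Bond=-26.0130
(1,1): Delta=1.0000 Bond=-38.7370
(2,0): Delta=-0.9629 Bond=40.2396
(2,1): Delta=1.0000 Bond=-41.4486
(2,2): Delta=1.0000 Bond=-41.4486
V0=16.8686

Under the risk-neutral measure, an up-move has probability p* = (R−d)/(u−d) = 0.8333 and values discount at R = 1.07.
At expiry t=3: V(3,0)=9.4493, V(3,1)=0.1784, V(3,2)=12.4621, V(3,3)=28.1344
(2,0): S=40.1157. Δ = (V_up−V_dn)/(S_up−S_dn) = (0.1784−9.4493)/(44.5284−34.9007) = -0.9629. V = [p*·0.1784 + (1−p*)·9.4493]/1.07 = 1.6108. B = V − Δ·S = 40.2396.
(2,1): S=51.1821. Δ = (V_up−V_dn)/(S_up−S_dn) = (12.4621−0.1784)/(56.8121−44.5284) = 1.0000. V = [p*·12.4621 + (1−p*)·0.1784]/1.07 = 9.7335. B = V − Δ·S = -41.4486.
(2,2): S=65.3013. Δ = (V_up−V_dn)/(S_up−S_dn) = (28.1344−12.4621)/(72.4844−56.8121) = 1.0000. V = [p*·28.1344 + (1−p*)·12.4621]/1.07 = 23.8527. B = V − Δ·S = -41.4486.
(1,0): S=46.1100. Δ = (V_up−V_dn)/(S_up−S_dn) = (9.7335−1.6108)/(51.1821−40.1157) = 0.7340. V = [p*·9.7335 + (1−p*)·1.6108]/1.07 = 7.8315. B = V − Δ·S = -26.0130.
(1,1): S=58.8300. Δ = (V_up−V_dn)/(S_up−S_dn) = (23.8527−9.7335)/(65.3013−51.1821) = 1.0000. V = [p*·23.8527 + (1−p*)·9.7335]/1.07 = 20.0930. B = V − Δ·S = -38.7370.
(0,0): S=53.0000. Δ = (V_up−V_dn)/(S_up−S_dn) = (20.0930−7.8315)/(58.8300−46.1100) = 0.9640. V = [p*·20.0930 + (1−p*)·7.8315]/1.07 = 16.8686. B = V − Δ·S = -34.2209.
Check: Δ(0,0)·S0 + B(0,0) = 16.8686 = V0.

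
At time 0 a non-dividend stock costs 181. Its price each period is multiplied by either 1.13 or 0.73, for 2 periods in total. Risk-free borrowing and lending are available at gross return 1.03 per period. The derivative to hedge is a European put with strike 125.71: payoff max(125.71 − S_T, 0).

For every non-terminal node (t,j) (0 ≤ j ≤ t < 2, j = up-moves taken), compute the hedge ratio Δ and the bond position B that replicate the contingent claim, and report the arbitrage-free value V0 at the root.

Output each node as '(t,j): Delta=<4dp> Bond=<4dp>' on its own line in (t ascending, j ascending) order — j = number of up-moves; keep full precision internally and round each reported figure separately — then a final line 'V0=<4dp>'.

(0,0): Delta=-0.0981 Bond=19.4754
(1,0): Delta=-0.5535 Bond=80.2385
(1,1): Delta=0.0000 Bond=0.0000
V0=1.7235

The replicating-portfolio and risk-neutral prices coincide; use p* = (1.03−0.73)/(1.13−0.73) = 0.7500 for the latter.
Terminal payoffs: V(2,0)=29.2551, V(2,1)=0.0000, V(2,2)=0.0000
(1,0): S=132.1300. Δ = (V_up−V_dn)/(S_up−S_dn) = (0.0000−29.2551)/(149.3069−96.4549) = -0.5535. V = [p*·0.0000 + (1−p*)·29.2551]/1.03 = 7.1008. B = V − Δ·S = 80.2385.
(1,1): S=204.5300. Δ = (V_up−V_dn)/(S_up−S_dn) = (0.0000−0.0000)/(231.1189−149.3069) = 0.0000. V = [p*·0.0000 + (1−p*)·0.0000]/1.03 = 0.0000. B = V − Δ·S = 0.0000.
(0,0): S=181.0000. Δ = (V_up−V_dn)/(S_up−S_dn) = (0.0000−7.1008)/(204.5300−132.1300) = -0.0981. V = [p*·0.0000 + (1−p*)·7.1008]/1.03 = 1.7235. B = V − Δ·S = 19.4754.
Self-financing check: at every node Δ·S+B equals the discounted successor values.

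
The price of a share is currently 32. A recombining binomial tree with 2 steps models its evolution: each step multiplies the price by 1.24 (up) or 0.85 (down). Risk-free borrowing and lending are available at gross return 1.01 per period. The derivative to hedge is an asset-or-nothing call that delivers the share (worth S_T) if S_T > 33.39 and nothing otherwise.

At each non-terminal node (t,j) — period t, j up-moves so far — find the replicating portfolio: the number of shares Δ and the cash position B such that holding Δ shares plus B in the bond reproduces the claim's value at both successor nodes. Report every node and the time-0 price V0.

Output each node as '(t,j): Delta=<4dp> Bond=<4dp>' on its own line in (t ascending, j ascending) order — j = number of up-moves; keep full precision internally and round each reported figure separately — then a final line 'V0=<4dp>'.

No-arbitrage ⇒ martingale measure with p* = (R−d)/(u−d) = 0.4103.
Terminal values V(2,·): V(2,0)=0.0000, V(2,1)=33.7280, V(2,2)=49.2032
Node (1,0) S=27.2000: V=(p*·33.7280+(1−p*)·0.0000)/1.01=13.7001; Δ=(33.7280−0.0000)/(33.7280−23.1200)=3.1795; B=V−Δ·S=-72.7819
Node (1,1) S=39.6800: V=(p*·49.2032+(1−p*)·33.7280)/1.01=39.6800; Δ=(49.2032−33.7280)/(49.2032−33.7280)=1.0000; B=V−Δ·S=0.0000
Node (0,0) S=32.0000: V=(p*·39.6800+(1−p*)·13.7001)/1.01=24.1174; Δ=(39.6800−13.7001)/(39.6800−27.2000)=2.0817; B=V−Δ·S=-42.4977
Check: Δ(0,0)·S0 + B(0,0) = 24.1174 = V0.

(0,0): Delta=2.0817 Bond=-42.4977
(1,0): Delta=3.1795 Bond=-72.7819
(1,1): Delta=1.0000 Bond=0.0000
V0=24.1174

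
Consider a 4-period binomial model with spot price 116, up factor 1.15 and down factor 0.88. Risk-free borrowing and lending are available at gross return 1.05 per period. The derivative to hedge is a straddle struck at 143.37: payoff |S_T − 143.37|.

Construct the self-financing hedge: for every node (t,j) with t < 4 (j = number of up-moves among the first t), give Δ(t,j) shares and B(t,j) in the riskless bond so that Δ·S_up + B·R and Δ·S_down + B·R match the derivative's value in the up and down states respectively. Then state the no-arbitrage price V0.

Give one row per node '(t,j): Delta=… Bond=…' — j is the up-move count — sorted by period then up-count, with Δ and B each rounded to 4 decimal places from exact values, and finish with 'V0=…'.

(0,0): Delta=-0.0555 Bond=31.0030
(1,0): Delta=-0.6900 Bond=97.3267
(1,1): Delta=0.2302 Bond=-5.5489
(2,0): Delta=-1.0000 Bond=130.0408
(2,1): Delta=-0.5505 Bond=85.8120
(2,2): Delta=0.5815 Bond=-59.7312
(3,0): Delta=-1.0000 Bond=136.5429
(3,1): Delta=-1.0000 Bond=136.5429
(3,2): Delta=-0.3481 Bond=62.7848
(3,3): Delta=1.0000 Bond=-136.5429
V0=24.5698

Since d<R<u, set p* = (R−d)/(u−d) = 0.6296; price each node as the discounted p*-expectation of its children.
Payoff layer (t=4): V(4,0)=73.8053, V(4,1)=52.4616, V(4,2)=24.5693, V(4,3)=11.8809, V(4,4)=59.5147
  t=3,j=0: stock 79.0508 → up 90.9084 (V=52.4616), down 69.5647 (V=73.8053). Price 57.4921; hedge Δ=-1.0000, bond B=136.5429.
  t=3,j=1: stock 103.3050 → up 118.8007 (V=24.5693), down 90.9084 (V=52.4616). Price 33.2379; hedge Δ=-1.0000, bond B=136.5429.
  t=3,j=2: stock 135.0008 → up 155.2509 (V=11.8809), down 118.8007 (V=24.5693). Price 15.7908; hedge Δ=-0.3481, bond B=62.7848.
  t=3,j=3: stock 176.4215 → up 202.8847 (V=59.5147), down 155.2509 (V=11.8809). Price 39.8786; hedge Δ=1.0000, bond B=-136.5429.
  t=2,j=0: stock 89.8304 → up 103.3050 (V=33.2379), down 79.0508 (V=57.4921). Price 40.2104; hedge Δ=-1.0000, bond B=130.0408.
  t=2,j=1: stock 117.3920 → up 135.0008 (V=15.7908), down 103.3050 (V=33.2379). Price 21.1930; hedge Δ=-0.5505, bond B=85.8120.
  t=2,j=2: stock 153.4100 → up 176.4215 (V=39.8786), down 135.0008 (V=15.7908). Price 29.4831; hedge Δ=0.5815, bond B=-59.7312.
  t=1,j=0: stock 102.0800 → up 117.3920 (V=21.1930), down 89.8304 (V=40.2104). Price 26.8919; hedge Δ=-0.6900, bond B=97.3267.
  t=1,j=1: stock 133.4000 → up 153.4100 (V=29.4831), down 117.3920 (V=21.1930). Price 25.1549; hedge Δ=0.2302, bond B=-5.5489.
  t=0,j=0: stock 116.0000 → up 133.4000 (V=25.1549), down 102.0800 (V=26.8919). Price 24.5698; hedge Δ=-0.0555, bond B=31.0030.
The time-0 hedge costs 24.5698, which is the no-arbitrage price.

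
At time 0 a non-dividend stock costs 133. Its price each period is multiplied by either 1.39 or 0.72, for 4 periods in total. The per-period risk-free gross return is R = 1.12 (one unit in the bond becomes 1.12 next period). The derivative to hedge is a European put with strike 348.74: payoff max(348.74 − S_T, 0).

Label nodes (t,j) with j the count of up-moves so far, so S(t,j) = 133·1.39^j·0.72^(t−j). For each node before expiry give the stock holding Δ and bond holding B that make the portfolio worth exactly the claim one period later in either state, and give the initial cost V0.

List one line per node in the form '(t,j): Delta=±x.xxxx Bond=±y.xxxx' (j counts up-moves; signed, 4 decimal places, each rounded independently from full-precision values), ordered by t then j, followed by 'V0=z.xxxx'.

No-arbitrage ⇒ martingale measure with p* = (R−d)/(u−d) = 0.5970.
Payoff layer (t=4): V(4,0)=312.9978, V(4,1)=279.7376, V(4,2)=215.5271, V(4,3)=91.5651, V(4,4)=0.0000
(3,0): S=49.6420. Δ = (V_up−V_dn)/(S_up−S_dn) = (279.7376−312.9978)/(69.0024−35.7422) = -1.0000. V = [p*·279.7376 + (1−p*)·312.9978]/1.12 = 261.7330. B = V − Δ·S = 311.3750.
(3,1): S=95.8366. Δ = (V_up−V_dn)/(S_up−S_dn) = (215.5271−279.7376)/(133.2129−69.0024) = -1.0000. V = [p*·215.5271 + (1−p*)·279.7376]/1.12 = 215.5384. B = V − Δ·S = 311.3750.
(3,2): S=185.0179. Δ = (V_up−V_dn)/(S_up−S_dn) = (91.5651−215.5271)/(257.1749−133.2129) = -1.0000. V = [p*·91.5651 + (1−p*)·215.5271]/1.12 = 126.3571. B = V − Δ·S = 311.3750.
(3,3): S=357.1873. Δ = (V_up−V_dn)/(S_up−S_dn) = (0.0000−91.5651)/(496.4904−257.1749) = -0.3826. V = [p*·0.0000 + (1−p*)·91.5651]/1.12 = 32.9459. B = V − Δ·S = 169.6102.
(2,0): S=68.9472. Δ = (V_up−V_dn)/(S_up−S_dn) = (215.5384−261.7330)/(95.8366−49.6420) = -1.0000. V = [p*·215.5384 + (1−p*)·261.7330]/1.12 = 209.0662. B = V − Δ·S = 278.0134.
(2,1): S=133.1064. Δ = (V_up−V_dn)/(S_up−S_dn) = (126.3571−215.5384)/(185.0179−95.8366) = -1.0000. V = [p*·126.3571 + (1−p*)·215.5384]/1.12 = 144.9070. B = V − Δ·S = 278.0134.
(2,2): S=256.9693. Δ = (V_up−V_dn)/(S_up−S_dn) = (32.9459−126.3571)/(357.1873−185.0179) = -0.5426. V = [p*·32.9459 + (1−p*)·126.3571]/1.12 = 63.0261. B = V − Δ·S = 202.4458.
(1,0): S=95.7600. Δ = (V_up−V_dn)/(S_up−S_dn) = (144.9070−209.0662)/(133.1064−68.9472) = -1.0000. V = [p*·144.9070 + (1−p*)·209.0662]/1.12 = 152.4662. B = V − Δ·S = 248.2262.
(1,1): S=184.8700. Δ = (V_up−V_dn)/(S_up−S_dn) = (63.0261−144.9070)/(256.9693−133.1064) = -0.6611. V = [p*·63.0261 + (1−p*)·144.9070]/1.12 = 85.7347. B = V − Δ·S = 207.9450.
(0,0): S=133.0000. Δ = (V_up−V_dn)/(S_up−S_dn) = (85.7347−152.4662)/(184.8700−95.7600) = -0.7489. V = [p*·85.7347 + (1−p*)·152.4662]/1.12 = 100.5594. B = V − Δ·S = 200.1587.
Root portfolio cost Δ·133+B reproduces V0=100.5594.

(0,0): Delta=-0.7489 Bond=200.1587
(1,0): Delta=-1.0000 Bond=248.2262
(1,1): Delta=-0.6611 Bond=207.9450
(2,0): Delta=-1.0000 Bond=278.0134
(2,1): Delta=-1.0000 Bond=278.0134
(2,2): Delta=-0.5426 Bond=202.4458
(3,0): Delta=-1.0000 Bond=311.3750
(3,1): Delta=-1.0000 Bond=311.3750
(3,2): Delta=-1.0000 Bond=311.3750
(3,3): Delta=-0.3826 Bond=169.6102
V0=100.5594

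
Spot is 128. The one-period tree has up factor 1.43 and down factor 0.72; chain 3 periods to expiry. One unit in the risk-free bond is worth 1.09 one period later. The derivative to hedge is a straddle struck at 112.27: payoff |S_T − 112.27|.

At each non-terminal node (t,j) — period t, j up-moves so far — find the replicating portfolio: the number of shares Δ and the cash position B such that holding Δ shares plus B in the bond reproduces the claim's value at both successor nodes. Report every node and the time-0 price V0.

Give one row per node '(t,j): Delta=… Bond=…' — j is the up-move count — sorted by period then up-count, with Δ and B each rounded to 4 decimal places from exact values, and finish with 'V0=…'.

(0,0): Delta=0.6392 Bond=-19.9472
(1,0): Delta=0.1134 Bond=26.7186
(1,1): Delta=0.8825 Bond=-66.2741
(2,0): Delta=-1.0000 Bond=103.0000
(2,1): Delta=0.6285 Bond=-38.7634
(2,2): Delta=1.0000 Bond=-103.0000
V0=61.8689

Since d<R<u, set p* = (R−d)/(u−d) = 0.5211; price each node as the discounted p*-expectation of its children.
At expiry t=3: V(3,0)=64.4943, V(3,1)=17.3821, V(3,2)=76.1880, V(3,3)=262.0285
Node (2,0) S=66.3552: V=(p*·17.3821+(1−p*)·64.4943)/1.09=36.6448; Δ=(17.3821−64.4943)/(94.8879−47.7757)=-1.0000; B=V−Δ·S=103.0000
Node (2,1) S=131.7888: V=(p*·76.1880+(1−p*)·17.3821)/1.09=44.0618; Δ=(76.1880−17.3821)/(188.4580−94.8879)=0.6285; B=V−Δ·S=-38.7634
Node (2,2) S=261.7472: V=(p*·262.0285+(1−p*)·76.1880)/1.09=158.7472; Δ=(262.0285−76.1880)/(374.2985−188.4580)=1.0000; B=V−Δ·S=-103.0000
Node (1,0) S=92.1600: V=(p*·44.0618+(1−p*)·36.6448)/1.09=37.1652; Δ=(44.0618−36.6448)/(131.7888−66.3552)=0.1134; B=V−Δ·S=26.7186
Node (1,1) S=183.0400: V=(p*·158.7472+(1−p*)·44.0618)/1.09=95.2545; Δ=(158.7472−44.0618)/(261.7472−131.7888)=0.8825; B=V−Δ·S=-66.2741
Node (0,0) S=128.0000: V=(p*·95.2545+(1−p*)·37.1652)/1.09=61.8689; Δ=(95.2545−37.1652)/(183.0400−92.1600)=0.6392; B=V−Δ·S=-19.9472
Check: Δ(0,0)·S0 + B(0,0) = 61.8689 = V0.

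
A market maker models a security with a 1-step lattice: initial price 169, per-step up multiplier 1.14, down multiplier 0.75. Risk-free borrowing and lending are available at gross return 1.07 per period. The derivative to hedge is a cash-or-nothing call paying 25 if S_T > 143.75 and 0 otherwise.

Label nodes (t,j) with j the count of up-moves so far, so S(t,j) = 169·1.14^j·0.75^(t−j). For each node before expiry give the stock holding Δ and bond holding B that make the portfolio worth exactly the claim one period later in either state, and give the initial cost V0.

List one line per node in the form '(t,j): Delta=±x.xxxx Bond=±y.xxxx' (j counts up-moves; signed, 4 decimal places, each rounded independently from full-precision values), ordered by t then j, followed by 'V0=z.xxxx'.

(0,0): Delta=0.3793 Bond=-44.9317
V0=19.1709

The replicating-portfolio and risk-neutral prices coincide; use p* = (1.07−0.75)/(1.14−0.75) = 0.8205 for the latter.
Terminal payoffs: V(1,0)=0.0000, V(1,1)=25.0000
  t=0,j=0: stock 169.0000 → up 192.6600 (V=25.0000), down 126.7500 (V=0.0000). Price 19.1709; hedge Δ=0.3793, bond B=-44.9317.
Check: Δ(0,0)·S0 + B(0,0) = 19.1709 = V0.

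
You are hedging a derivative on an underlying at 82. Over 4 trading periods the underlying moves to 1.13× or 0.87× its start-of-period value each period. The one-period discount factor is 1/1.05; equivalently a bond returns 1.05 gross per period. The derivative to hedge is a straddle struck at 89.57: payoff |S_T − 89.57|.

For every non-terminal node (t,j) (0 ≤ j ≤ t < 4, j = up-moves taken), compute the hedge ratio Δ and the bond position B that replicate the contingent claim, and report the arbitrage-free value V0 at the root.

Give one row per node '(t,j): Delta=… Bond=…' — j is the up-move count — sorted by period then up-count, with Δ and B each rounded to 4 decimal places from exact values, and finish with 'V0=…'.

No-arbitrage ⇒ martingale measure with p* = (R−d)/(u−d) = 0.6923.
Terminal values V(4,·): V(4,0)=42.5924, V(4,1)=28.5531, V(4,2)=10.3182, V(4,3)=13.3663, V(4,4)=44.1288
Node (3,0) S=53.9972: V=(p*·28.5531+(1−p*)·42.5924)/1.05=31.3075; Δ=(28.5531−42.5924)/(61.0169−46.9776)=-1.0000; B=V−Δ·S=85.3048
Node (3,1) S=70.1344: V=(p*·10.3182+(1−p*)·28.5531)/1.05=15.1704; Δ=(10.3182−28.5531)/(79.2518−61.0169)=-1.0000; B=V−Δ·S=85.3048
Node (3,2) S=91.0940: V=(p*·13.3663+(1−p*)·10.3182)/1.05=11.8366; Δ=(13.3663−10.3182)/(102.9363−79.2518)=0.1287; B=V−Δ·S=0.1131
Node (3,3) S=118.3176: V=(p*·44.1288+(1−p*)·13.3663)/1.05=33.0128; Δ=(44.1288−13.3663)/(133.6988−102.9363)=1.0000; B=V−Δ·S=-85.3048
Node (2,0) S=62.0658: V=(p*·15.1704+(1−p*)·31.3075)/1.05=19.1768; Δ=(15.1704−31.3075)/(70.1344−53.9972)=-1.0000; B=V−Δ·S=81.2426
Node (2,1) S=80.6142: V=(p*·11.8366+(1−p*)·15.1704)/1.05=12.2499; Δ=(11.8366−15.1704)/(91.0940−70.1344)=-0.1591; B=V−Δ·S=25.0723
Node (2,2) S=104.7058: V=(p*·33.0128+(1−p*)·11.8366)/1.05=25.2353; Δ=(33.0128−11.8366)/(118.3176−91.0940)=0.7779; B=V−Δ·S=-56.2117
Node (1,0) S=71.3400: V=(p*·12.2499+(1−p*)·19.1768)/1.05=13.6964; Δ=(12.2499−19.1768)/(80.6142−62.0658)=-0.3735; B=V−Δ·S=40.3386
Node (1,1) S=92.6600: V=(p*·25.2353+(1−p*)·12.2499)/1.05=20.2283; Δ=(25.2353−12.2499)/(104.7058−80.6142)=0.5390; B=V−Δ·S=-29.7155
Node (0,0) S=82.0000: V=(p*·20.2283+(1−p*)·13.6964)/1.05=17.3510; Δ=(20.2283−13.6964)/(92.6600−71.3400)=0.3064; B=V−Δ·S=-7.7718
Self-financing check: at every node Δ·S+B equals the discounted successor values.

(0,0): Delta=0.3064 Bond=-7.7718
(1,0): Delta=-0.3735 Bond=40.3386
(1,1): Delta=0.5390 Bond=-29.7155
(2,0): Delta=-1.0000 Bond=81.2426
(2,1): Delta=-0.1591 Bond=25.0723
(2,2): Delta=0.7779 Bond=-56.2117
(3,0): Delta=-1.0000 Bond=85.3048
(3,1): Delta=-1.0000 Bond=85.3048
(3,2): Delta=0.1287 Bond=0.1131
(3,3): Delta=1.0000 Bond=-85.3048
V0=17.3510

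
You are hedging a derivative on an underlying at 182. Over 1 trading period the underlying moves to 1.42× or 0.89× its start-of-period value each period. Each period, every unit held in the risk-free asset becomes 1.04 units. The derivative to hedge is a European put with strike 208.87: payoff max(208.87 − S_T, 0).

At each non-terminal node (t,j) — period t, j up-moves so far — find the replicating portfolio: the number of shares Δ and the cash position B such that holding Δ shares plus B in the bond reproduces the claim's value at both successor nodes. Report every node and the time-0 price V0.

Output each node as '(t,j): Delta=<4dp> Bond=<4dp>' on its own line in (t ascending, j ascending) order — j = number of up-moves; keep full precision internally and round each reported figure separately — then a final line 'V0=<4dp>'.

Risk-neutral probability p* = (R−d)/(u−d) = (1.04−0.89)/(1.42−0.89) = 0.2830.
At expiry t=1: V(1,0)=46.8900, V(1,1)=0.0000
Node (0,0) S=182.0000: V=(p*·0.0000+(1−p*)·46.8900)/1.04=32.3262; Δ=(0.0000−46.8900)/(258.4400−161.9800)=-0.4861; B=V−Δ·S=120.7979
Check: Δ(0,0)·S0 + B(0,0) = 32.3262 = V0.

(0,0): Delta=-0.4861 Bond=120.7979
V0=32.3262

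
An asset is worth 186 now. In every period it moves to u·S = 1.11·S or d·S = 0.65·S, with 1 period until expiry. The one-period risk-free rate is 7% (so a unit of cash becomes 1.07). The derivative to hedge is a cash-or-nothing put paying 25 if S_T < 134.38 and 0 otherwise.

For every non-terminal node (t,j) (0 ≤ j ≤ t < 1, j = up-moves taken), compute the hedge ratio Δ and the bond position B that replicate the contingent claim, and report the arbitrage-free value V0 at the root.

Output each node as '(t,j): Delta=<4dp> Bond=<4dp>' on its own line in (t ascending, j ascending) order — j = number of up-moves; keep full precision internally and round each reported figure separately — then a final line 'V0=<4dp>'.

The replicating-portfolio and risk-neutral prices coincide; use p* = (1.07−0.65)/(1.11−0.65) = 0.9130 for the latter.
At expiry t=1: V(1,0)=25.0000, V(1,1)=0.0000
  t=0,j=0: stock 186.0000 → up 206.4600 (V=0.0000), down 120.9000 (V=25.0000). Price 2.0317; hedge Δ=-0.2922, bond B=56.3795.
Root portfolio cost Δ·186+B reproduces V0=2.0317.

(0,0): Delta=-0.2922 Bond=56.3795
V0=2.0317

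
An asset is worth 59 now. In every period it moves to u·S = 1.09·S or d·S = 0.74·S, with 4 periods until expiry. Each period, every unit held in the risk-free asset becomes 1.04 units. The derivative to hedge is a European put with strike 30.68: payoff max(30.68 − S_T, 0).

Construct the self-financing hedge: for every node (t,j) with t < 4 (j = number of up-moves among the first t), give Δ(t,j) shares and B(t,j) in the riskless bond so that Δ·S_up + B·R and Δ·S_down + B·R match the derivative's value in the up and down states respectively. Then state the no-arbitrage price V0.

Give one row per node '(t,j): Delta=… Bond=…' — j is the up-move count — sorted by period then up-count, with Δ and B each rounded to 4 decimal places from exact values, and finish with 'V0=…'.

(0,0): Delta=-0.0115 Bond=0.7219
(1,0): Delta=-0.0788 Bond=3.6891
(1,1): Delta=-0.0039 Bond=0.2610
(2,0): Delta=-0.4384 Bond=15.4545
(2,1): Delta=-0.0381 Bond=1.9004
(2,2): Delta=0.0000 Bond=0.0000
(3,0): Delta=-1.0000 Bond=29.5000
(3,1): Delta=-0.3748 Bond=13.8347
(3,2): Delta=0.0000 Bond=0.0000
(3,3): Delta=0.0000 Bond=0.0000
V0=0.0441

Under the risk-neutral measure, an up-move has probability p* = (R−d)/(u−d) = 0.8571 and values discount at R = 1.04.
Terminal values V(4,·): V(4,0)=12.9879, V(4,1)=4.6200, V(4,2)=0.0000, V(4,3)=0.0000, V(4,4)=0.0000
(3,0): S=23.9082. Δ = (V_up−V_dn)/(S_up−S_dn) = (4.6200−12.9879)/(26.0600−17.6921) = -1.0000. V = [p*·4.6200 + (1−p*)·12.9879]/1.04 = 5.5918. B = V − Δ·S = 29.5000.
(3,1): S=35.2162. Δ = (V_up−V_dn)/(S_up−S_dn) = (0.0000−4.6200)/(38.3856−26.0600) = -0.3748. V = [p*·0.0000 + (1−p*)·4.6200]/1.04 = 0.6346. B = V − Δ·S = 13.8347.
(3,2): S=51.8724. Δ = (V_up−V_dn)/(S_up−S_dn) = (0.0000−0.0000)/(56.5410−38.3856) = 0.0000. V = [p*·0.0000 + (1−p*)·0.0000]/1.04 = 0.0000. B = V − Δ·S = 0.0000.
(3,3): S=76.4067. Δ = (V_up−V_dn)/(S_up−S_dn) = (0.0000−0.0000)/(83.2833−56.5410) = 0.0000. V = [p*·0.0000 + (1−p*)·0.0000]/1.04 = 0.0000. B = V − Δ·S = 0.0000.
(2,0): S=32.3084. Δ = (V_up−V_dn)/(S_up−S_dn) = (0.6346−5.5918)/(35.2162−23.9082) = -0.4384. V = [p*·0.6346 + (1−p*)·5.5918]/1.04 = 1.2911. B = V − Δ·S = 15.4545.
(2,1): S=47.5894. Δ = (V_up−V_dn)/(S_up−S_dn) = (0.0000−0.6346)/(51.8724−35.2162) = -0.0381. V = [p*·0.0000 + (1−p*)·0.6346]/1.04 = 0.0872. B = V − Δ·S = 1.9004.
(2,2): S=70.0979. Δ = (V_up−V_dn)/(S_up−S_dn) = (0.0000−0.0000)/(76.4067−51.8724) = 0.0000. V = [p*·0.0000 + (1−p*)·0.0000]/1.04 = 0.0000. B = V − Δ·S = 0.0000.
(1,0): S=43.6600. Δ = (V_up−V_dn)/(S_up−S_dn) = (0.0872−1.2911)/(47.5894−32.3084) = -0.0788. V = [p*·0.0872 + (1−p*)·1.2911]/1.04 = 0.2492. B = V − Δ·S = 3.6891.
(1,1): S=64.3100. Δ = (V_up−V_dn)/(S_up−S_dn) = (0.0000−0.0872)/(70.0979−47.5894) = -0.0039. V = [p*·0.0000 + (1−p*)·0.0872]/1.04 = 0.0120. B = V − Δ·S = 0.2610.
(0,0): S=59.0000. Δ = (V_up−V_dn)/(S_up−S_dn) = (0.0120−0.2492)/(64.3100−43.6600) = -0.0115. V = [p*·0.0120 + (1−p*)·0.2492]/1.04 = 0.0441. B = V − Δ·S = 0.7219.
Check: Δ(0,0)·S0 + B(0,0) = 0.0441 = V0.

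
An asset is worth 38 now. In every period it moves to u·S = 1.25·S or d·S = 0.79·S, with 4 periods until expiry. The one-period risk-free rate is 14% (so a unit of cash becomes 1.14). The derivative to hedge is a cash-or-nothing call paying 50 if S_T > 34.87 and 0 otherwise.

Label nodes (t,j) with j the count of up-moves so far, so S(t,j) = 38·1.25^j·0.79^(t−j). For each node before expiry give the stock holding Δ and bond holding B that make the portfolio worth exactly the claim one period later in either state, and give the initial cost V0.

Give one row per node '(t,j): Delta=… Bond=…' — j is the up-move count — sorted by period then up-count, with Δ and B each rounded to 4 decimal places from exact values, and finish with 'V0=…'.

Since d<R<u, set p* = (R−d)/(u−d) = 0.7609; price each node as the discounted p*-expectation of its children.
Terminal payoffs: V(4,0)=0.0000, V(4,1)=0.0000, V(4,2)=50.0000, V(4,3)=50.0000, V(4,4)=50.0000
Node (3,0) S=18.7355: V=(p*·0.0000+(1−p*)·0.0000)/1.14=0.0000; Δ=(0.0000−0.0000)/(23.4194−14.8010)=0.0000; B=V−Δ·S=0.0000
Node (3,1) S=29.6448: V=(p*·50.0000+(1−p*)·0.0000)/1.14=33.3715; Δ=(50.0000−0.0000)/(37.0559−23.4194)=3.6666; B=V−Δ·S=-75.3242
Node (3,2) S=46.9062: V=(p*·50.0000+(1−p*)·50.0000)/1.14=43.8596; Δ=(50.0000−50.0000)/(58.6328−37.0559)=0.0000; B=V−Δ·S=43.8596
Node (3,3) S=74.2188: V=(p*·50.0000+(1−p*)·50.0000)/1.14=43.8596; Δ=(50.0000−50.0000)/(92.7734−58.6328)=0.0000; B=V−Δ·S=43.8596
Node (2,0) S=23.7158: V=(p*·33.3715+(1−p*)·0.0000)/1.14=22.2731; Δ=(33.3715−0.0000)/(29.6448−18.7355)=3.0590; B=V−Δ·S=-50.2736
Node (2,1) S=37.5250: V=(p*·43.8596+(1−p*)·33.3715)/1.14=36.2733; Δ=(43.8596−33.3715)/(46.9062−29.6448)=0.6076; B=V−Δ·S=13.4730
Node (2,2) S=59.3750: V=(p*·43.8596+(1−p*)·43.8596)/1.14=38.4734; Δ=(43.8596−43.8596)/(74.2188−46.9062)=0.0000; B=V−Δ·S=38.4734
Node (1,0) S=30.0200: V=(p*·36.2733+(1−p*)·22.2731)/1.14=28.8820; Δ=(36.2733−22.2731)/(37.5250−23.7158)=1.0138; B=V−Δ·S=-1.5533
Node (1,1) S=47.5000: V=(p*·38.4734+(1−p*)·36.2733)/1.14=33.2871; Δ=(38.4734−36.2733)/(59.3750−37.5250)=0.1007; B=V−Δ·S=28.5044
Node (0,0) S=38.0000: V=(p*·33.2871+(1−p*)·28.8820)/1.14=28.2752; Δ=(33.2871−28.8820)/(47.5000−30.0200)=0.2520; B=V−Δ·S=18.6988
Check: Δ(0,0)·S0 + B(0,0) = 28.2752 = V0.

(0,0): Delta=0.2520 Bond=18.6988
(1,0): Delta=1.0138 Bond=-1.5533
(1,1): Delta=0.1007 Bond=28.5044
(2,0): Delta=3.0590 Bond=-50.2736
(2,1): Delta=0.6076 Bond=13.4730
(2,2): Delta=0.0000 Bond=38.4734
(3,0): Delta=0.0000 Bond=0.0000
(3,1): Delta=3.6666 Bond=-75.3242
(3,2): Delta=0.0000 Bond=43.8596
(3,3): Delta=0.0000 Bond=43.8596
V0=28.2752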